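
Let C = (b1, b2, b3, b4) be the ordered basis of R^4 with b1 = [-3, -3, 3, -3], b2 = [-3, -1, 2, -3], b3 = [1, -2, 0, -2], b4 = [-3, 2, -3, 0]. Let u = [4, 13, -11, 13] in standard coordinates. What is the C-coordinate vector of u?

[-2, -1, -2, 1]

[u]_C is the unique c with M c = u, where M has columns b1, ..., b4.
Gaussian elimination on [M | u] yields c = (-2, -1, -2, 1).
Check: -2b1 - b2 - 2b3 + b4 = [4, 13, -11, 13].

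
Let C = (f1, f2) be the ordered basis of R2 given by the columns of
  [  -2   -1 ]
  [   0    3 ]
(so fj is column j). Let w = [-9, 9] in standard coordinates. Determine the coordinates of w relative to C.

[w]_C is the unique c with M c = w, where M has columns f1, f2.
System: -2c_1 - c_2 = -9, 0c_1 + 3c_2 = 9; solving gives c_1 = 3, c_2 = 3.
Check: 3f1 + 3f2 = [-9, 9].

[3, 3]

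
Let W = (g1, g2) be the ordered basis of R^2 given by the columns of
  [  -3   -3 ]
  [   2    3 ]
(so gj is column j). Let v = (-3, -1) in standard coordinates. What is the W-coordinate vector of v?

(4, -3)

We seek scalars with c_1 g1 + c_2 g2 = v; equivalently solve M c = v where the columns of M are g1, g2.
System: -3c_1 - 3c_2 = -3, 2c_1 + 3c_2 = -1; solving gives c_1 = 4, c_2 = -3.
Check: 4g1 - 3g2 = (-3, -1).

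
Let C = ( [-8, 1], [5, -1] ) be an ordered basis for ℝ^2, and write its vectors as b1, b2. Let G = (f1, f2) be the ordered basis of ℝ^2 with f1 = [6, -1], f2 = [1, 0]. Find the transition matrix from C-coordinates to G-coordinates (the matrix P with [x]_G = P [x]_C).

Take x = bj: its C-coordinates are the j-th standard unit vector, so P e_j — column j of P — equals [bj]_G.
b1 = -f1 - 2f2, giving column 1 = [-1, -2]; repeating for each j gives P = [[-1, 1], [-2, -1]].

[[-1, 1], [-2, -1]]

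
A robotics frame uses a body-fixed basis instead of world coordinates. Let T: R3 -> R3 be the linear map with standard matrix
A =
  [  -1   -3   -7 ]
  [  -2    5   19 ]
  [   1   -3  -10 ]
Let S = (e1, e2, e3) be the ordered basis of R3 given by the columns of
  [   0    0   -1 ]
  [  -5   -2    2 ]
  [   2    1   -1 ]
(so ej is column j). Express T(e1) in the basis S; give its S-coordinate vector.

Column 1 of [T]_S is the S-coordinate vector of T(e1).
In standard coordinates T(e1) = A e1 = [1, 13, -5].
Converting to S: [1, 13, -5] = -3e1 + 0·e2 - e3, so the coordinate vector is [-3, 0, -1].

[-3, 0, -1]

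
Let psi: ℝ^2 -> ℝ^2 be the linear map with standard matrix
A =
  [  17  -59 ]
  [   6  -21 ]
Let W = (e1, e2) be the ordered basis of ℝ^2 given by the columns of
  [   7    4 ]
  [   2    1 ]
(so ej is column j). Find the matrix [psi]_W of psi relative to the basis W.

With P the matrix whose columns are e1, e2, [psi]_W = P^(-1) A P.
Column by column: psi(e1) = A e1 = <1, 0>; its W-coordinates <-1, 2> give column 1.
Continuing for each basis vector yields [psi]_W = [[-1, 3], [2, -3]].

[[-1, 3], [2, -3]]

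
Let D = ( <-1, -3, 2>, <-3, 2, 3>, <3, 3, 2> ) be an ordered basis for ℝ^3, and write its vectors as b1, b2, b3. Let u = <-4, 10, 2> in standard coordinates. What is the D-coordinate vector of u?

<-2, 2, 0>

Write u = c_1 b1 + ... + c_3 b3 and solve for the c_i.
Solving this 3x3 system gives c = (-2, 2, 0).
Check: -2b1 + 2b2 + 0·b3 = <-4, 10, 2>.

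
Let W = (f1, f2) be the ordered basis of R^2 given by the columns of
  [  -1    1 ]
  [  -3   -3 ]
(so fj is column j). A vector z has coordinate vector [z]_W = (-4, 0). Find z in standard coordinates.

(4, 12)

The coordinates say z = -4f1 + 0·f2; adding the scaled basis vectors gives (4, 12).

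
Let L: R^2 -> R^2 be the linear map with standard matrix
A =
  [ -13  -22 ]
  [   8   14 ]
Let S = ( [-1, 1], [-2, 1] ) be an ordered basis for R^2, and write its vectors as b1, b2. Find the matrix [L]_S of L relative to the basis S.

Let P have columns b1, b2. Then [L]_S = P^(-1) A P.
Here det P = 1, so P^(-1) is integer; computing A P first and then P^(-1)(A P) gives [[3, 0], [3, -2]].

[[3, 0], [3, -2]]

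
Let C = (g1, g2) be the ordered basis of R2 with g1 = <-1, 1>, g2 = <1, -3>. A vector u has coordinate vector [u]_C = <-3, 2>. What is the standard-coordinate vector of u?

By definition u = -3g1 + 2g2.
Summing componentwise gives <5, -9>.

<5, -9>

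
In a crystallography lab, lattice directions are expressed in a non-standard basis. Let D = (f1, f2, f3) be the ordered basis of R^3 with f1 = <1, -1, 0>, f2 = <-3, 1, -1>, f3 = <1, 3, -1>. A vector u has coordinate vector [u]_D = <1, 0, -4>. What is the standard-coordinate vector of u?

By definition u = f1 + 0·f2 - 4f3.
Summing componentwise gives <-3, -13, 4>.

<-3, -13, 4>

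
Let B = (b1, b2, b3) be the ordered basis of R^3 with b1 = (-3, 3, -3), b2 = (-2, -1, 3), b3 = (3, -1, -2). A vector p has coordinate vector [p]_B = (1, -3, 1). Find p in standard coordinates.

(6, 5, -14)

p = M [p]_B, where M has columns b1, ..., b3.
Carrying out the matrix-vector product, p = (6, 5, -14).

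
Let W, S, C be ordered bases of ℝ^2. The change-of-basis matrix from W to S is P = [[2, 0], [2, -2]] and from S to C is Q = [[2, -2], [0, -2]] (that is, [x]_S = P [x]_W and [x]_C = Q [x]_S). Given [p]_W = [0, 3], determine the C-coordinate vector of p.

[12, 12]

Apply P to get S-coordinates [0, -6], then Q to get C-coordinates.
The result is [p]_C = [12, 12].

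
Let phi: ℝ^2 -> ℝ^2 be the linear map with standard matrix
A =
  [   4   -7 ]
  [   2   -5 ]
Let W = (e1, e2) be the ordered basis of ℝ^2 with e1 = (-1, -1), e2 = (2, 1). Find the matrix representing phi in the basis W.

The j-th column of [phi]_W is [phi(ej)]_W.
phi(e1) = A e1 = (3, 3) = -3e1 + 0·e2, so column 1 is (-3, 0).
Repeating for e2 and assembling the columns gives [[-3, 3], [0, 2]].

[[-3, 3], [0, 2]]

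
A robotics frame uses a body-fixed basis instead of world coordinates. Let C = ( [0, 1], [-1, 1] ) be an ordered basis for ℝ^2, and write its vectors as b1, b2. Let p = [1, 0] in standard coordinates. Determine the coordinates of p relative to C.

[1, -1]

We seek scalars with c_1 b1 + c_2 b2 = p; equivalently solve M c = p where the columns of M are b1, b2.
System: 0c_1 - c_2 = 1, c_1 + c_2 = 0; solving gives c_1 = 1, c_2 = -1.
Check: b1 - b2 = [1, 0].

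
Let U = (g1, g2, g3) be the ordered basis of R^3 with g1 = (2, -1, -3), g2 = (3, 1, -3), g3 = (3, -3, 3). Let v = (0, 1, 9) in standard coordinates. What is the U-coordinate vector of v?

[v]_U is the unique c with M c = v, where M has columns g1, ..., g3.
Row-reducing the augmented matrix [M | v] gives c = (-3, 1, 1).
Check: -3g1 + g2 + g3 = (0, 1, 9).

(-3, 1, 1)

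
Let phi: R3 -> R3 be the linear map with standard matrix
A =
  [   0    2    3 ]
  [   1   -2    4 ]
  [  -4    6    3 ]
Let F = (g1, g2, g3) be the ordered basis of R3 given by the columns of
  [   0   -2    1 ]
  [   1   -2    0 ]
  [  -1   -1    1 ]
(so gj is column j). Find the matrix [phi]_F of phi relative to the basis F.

[[-2, 2, 3], [2, 2, -1], [3, -3, 1]]

With P the matrix whose columns are g1, ..., g3, [phi]_F = P^(-1) A P.
Column by column: phi(g1) = A g1 = (-1, -6, 3); its F-coordinates (-2, 2, 3) give column 1.
Continuing for each basis vector yields [phi]_F = [[-2, 2, 3], [2, 2, -1], [3, -3, 1]].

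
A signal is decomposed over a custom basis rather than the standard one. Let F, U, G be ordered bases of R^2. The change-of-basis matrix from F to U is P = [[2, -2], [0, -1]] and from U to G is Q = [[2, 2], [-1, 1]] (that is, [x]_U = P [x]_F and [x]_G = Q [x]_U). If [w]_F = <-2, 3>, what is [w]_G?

First [w]_U = P [w]_F = <-10, -3>.
Then [w]_G = Q [w]_U = <-26, 7>.

<-26, 7>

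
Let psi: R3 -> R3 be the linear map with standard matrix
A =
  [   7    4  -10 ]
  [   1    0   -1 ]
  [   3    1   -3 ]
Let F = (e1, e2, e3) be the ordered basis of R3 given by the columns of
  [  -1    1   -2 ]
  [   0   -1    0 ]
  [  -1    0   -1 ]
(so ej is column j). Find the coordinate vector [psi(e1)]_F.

Compute psi(e1) = A e1 = <3, 0, 0> in standard coordinates.
Then write this in F-coordinates: solve for y in y_1 e1 + ... + y_3 e3 = <3, 0, 0>.
This gives y = <3, 0, -3>, which is column 1 of [psi]_F.

<3, 0, -3>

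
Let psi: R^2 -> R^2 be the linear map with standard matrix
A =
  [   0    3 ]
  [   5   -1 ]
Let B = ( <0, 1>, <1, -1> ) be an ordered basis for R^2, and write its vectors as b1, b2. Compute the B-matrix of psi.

The j-th column of [psi]_B is [psi(bj)]_B.
psi(b1) = A b1 = <3, -1> = 2b1 + 3b2, so column 1 is <2, 3>.
Repeating for b2 and assembling the columns gives [[2, 3], [3, -3]].

[[2, 3], [3, -3]]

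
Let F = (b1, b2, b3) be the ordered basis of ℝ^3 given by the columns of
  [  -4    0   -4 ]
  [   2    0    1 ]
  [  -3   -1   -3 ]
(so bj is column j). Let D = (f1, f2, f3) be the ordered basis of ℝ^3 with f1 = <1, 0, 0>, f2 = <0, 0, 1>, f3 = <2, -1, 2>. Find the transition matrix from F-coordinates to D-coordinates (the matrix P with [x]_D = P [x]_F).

[[0, 0, -2], [1, -1, -1], [-2, 0, -1]]

Let M have columns bj and N have columns fj. Then for every x, N [x]_D = x = M [x]_F, so P = N^(-1) M.
Since det N = 1, N^(-1) has integer entries; multiplying gives P = [[0, 0, -2], [1, -1, -1], [-2, 0, -1]].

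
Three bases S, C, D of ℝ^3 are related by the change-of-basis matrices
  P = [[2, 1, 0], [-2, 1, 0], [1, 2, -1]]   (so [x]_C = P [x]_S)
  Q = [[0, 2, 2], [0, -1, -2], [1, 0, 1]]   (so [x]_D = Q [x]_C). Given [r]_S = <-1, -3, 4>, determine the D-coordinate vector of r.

<-24, 23, -16>

Composing the changes, [r]_D = Q P [r]_S.
Q P = [[-2, 6, -2], [0, -5, 2], [3, 3, -1]]; applying this to <-1, -3, 4> gives <-24, 23, -16>.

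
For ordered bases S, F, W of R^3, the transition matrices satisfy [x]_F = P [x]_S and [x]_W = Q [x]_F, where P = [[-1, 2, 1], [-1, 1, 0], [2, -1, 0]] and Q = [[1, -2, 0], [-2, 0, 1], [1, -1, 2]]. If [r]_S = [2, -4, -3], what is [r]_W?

[-1, 34, 9]

Composing the changes, [r]_W = Q P [r]_S.
Q P = [[1, 0, 1], [4, -5, -2], [4, -1, 1]]; applying this to [2, -4, -3] gives [-1, 34, 9].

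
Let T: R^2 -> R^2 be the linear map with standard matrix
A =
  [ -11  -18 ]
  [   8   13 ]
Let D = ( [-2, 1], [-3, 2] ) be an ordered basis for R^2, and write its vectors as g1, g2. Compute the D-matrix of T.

Let P have columns g1, g2. Then [T]_D = P^(-1) A P.
Here det P = -1, so P^(-1) is integer; computing A P first and then P^(-1)(A P) gives [[1, 0], [-2, 1]].

[[1, 0], [-2, 1]]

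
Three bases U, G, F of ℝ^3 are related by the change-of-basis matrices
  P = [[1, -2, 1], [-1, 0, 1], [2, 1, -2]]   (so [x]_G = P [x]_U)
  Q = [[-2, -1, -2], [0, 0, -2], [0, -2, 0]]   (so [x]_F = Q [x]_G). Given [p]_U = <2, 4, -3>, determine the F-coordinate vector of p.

Composing the changes, [p]_F = Q P [p]_U.
Q P = [[-5, 2, 1], [-4, -2, 4], [2, 0, -2]]; applying this to <2, 4, -3> gives <-5, -28, 10>.

<-5, -28, 10>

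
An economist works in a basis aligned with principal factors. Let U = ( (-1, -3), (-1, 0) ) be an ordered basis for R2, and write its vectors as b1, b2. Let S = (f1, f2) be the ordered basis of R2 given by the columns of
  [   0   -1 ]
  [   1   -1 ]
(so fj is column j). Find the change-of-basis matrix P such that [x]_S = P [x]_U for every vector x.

[[-2, 1], [1, 1]]

Let M have columns bj and N have columns fj. Then for every x, N [x]_S = x = M [x]_U, so P = N^(-1) M.
Since det N = 1, N^(-1) has integer entries; multiplying gives P = [[-2, 1], [1, 1]].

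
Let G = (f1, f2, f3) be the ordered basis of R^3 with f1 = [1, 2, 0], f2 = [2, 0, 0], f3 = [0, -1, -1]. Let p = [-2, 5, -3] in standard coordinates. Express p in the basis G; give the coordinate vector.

[4, -3, 3]

We seek scalars with c_1 f1 + ... + c_3 f3 = p; equivalently solve M c = p where the columns of M are f1, ..., f3.
Row-reducing the augmented matrix [M | p] gives c = (4, -3, 3).
Check: 4f1 - 3f2 + 3f3 = [-2, 5, -3].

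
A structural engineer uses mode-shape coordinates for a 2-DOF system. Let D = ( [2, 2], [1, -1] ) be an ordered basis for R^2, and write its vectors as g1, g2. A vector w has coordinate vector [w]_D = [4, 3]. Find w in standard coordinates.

By definition w = 4g1 + 3g2.
Summing componentwise gives [11, 5].

[11, 5]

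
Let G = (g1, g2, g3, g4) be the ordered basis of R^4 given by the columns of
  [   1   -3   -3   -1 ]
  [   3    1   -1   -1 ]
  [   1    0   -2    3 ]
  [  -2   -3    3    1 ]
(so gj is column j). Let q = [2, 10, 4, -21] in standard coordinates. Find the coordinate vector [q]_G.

[q]_G is the unique c with M c = q, where M has columns g1, ..., g4.
Row-reducing the augmented matrix [M | q] gives c = (1, 3, -3, -1).
Check: g1 + 3g2 - 3g3 - g4 = [2, 10, 4, -21].

[1, 3, -3, -1]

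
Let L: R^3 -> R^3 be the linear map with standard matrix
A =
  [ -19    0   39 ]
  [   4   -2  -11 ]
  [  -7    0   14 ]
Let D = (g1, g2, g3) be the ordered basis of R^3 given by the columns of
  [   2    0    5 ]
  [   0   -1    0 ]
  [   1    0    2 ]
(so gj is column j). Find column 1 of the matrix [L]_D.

<-2, 3, 1>

Column 1 of [L]_D is the D-coordinate vector of L(g1).
In standard coordinates L(g1) = A g1 = <1, -3, 0>.
Converting to D: <1, -3, 0> = -2g1 + 3g2 + g3, so the coordinate vector is <-2, 3, 1>.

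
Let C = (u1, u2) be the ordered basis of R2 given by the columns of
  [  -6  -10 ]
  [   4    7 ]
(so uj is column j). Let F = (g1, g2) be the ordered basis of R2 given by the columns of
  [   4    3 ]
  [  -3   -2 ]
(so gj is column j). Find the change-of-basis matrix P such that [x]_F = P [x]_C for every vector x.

[[0, -1], [-2, -2]]

Take x = uj: its C-coordinates are the j-th standard unit vector, so P e_j — column j of P — equals [uj]_F.
u1 = 0·g1 - 2g2, giving column 1 = <0, -2>; repeating for each j gives P = [[0, -1], [-2, -2]].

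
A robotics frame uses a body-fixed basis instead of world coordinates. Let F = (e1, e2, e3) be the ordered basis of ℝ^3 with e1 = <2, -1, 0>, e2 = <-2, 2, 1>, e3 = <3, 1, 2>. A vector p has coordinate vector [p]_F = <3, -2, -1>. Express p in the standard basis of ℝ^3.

p = M [p]_F, where M has columns e1, ..., e3.
Carrying out the matrix-vector product, p = <7, -8, -4>.

<7, -8, -4>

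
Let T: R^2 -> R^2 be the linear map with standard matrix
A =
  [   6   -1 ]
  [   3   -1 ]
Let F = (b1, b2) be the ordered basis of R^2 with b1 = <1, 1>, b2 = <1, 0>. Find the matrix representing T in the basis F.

The j-th column of [T]_F is [T(bj)]_F.
T(b1) = A b1 = <5, 2> = 2b1 + 3b2, so column 1 is <2, 3>.
Repeating for b2 and assembling the columns gives [[2, 3], [3, 3]].

[[2, 3], [3, 3]]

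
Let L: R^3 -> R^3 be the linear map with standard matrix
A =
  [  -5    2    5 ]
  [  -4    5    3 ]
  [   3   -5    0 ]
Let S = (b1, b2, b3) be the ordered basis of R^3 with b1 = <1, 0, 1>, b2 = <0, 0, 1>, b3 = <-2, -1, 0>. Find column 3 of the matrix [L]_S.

Column 3 of [L]_S is the S-coordinate vector of L(b3).
In standard coordinates L(b3) = A b3 = <8, 3, -1>.
Converting to S: <8, 3, -1> = 2b1 - 3b2 - 3b3, so the coordinate vector is <2, -3, -3>.

<2, -3, -3>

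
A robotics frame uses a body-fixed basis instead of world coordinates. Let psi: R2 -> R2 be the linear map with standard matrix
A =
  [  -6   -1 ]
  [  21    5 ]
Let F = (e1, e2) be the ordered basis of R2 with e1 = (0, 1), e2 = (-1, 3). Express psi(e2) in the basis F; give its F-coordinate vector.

Compute psi(e2) = A e2 = (3, -6) in standard coordinates.
Then write this in F-coordinates: solve for y in y_1 e1 + y_2 e2 = (3, -6).
This gives y = (3, -3), which is column 2 of [psi]_F.

(3, -3)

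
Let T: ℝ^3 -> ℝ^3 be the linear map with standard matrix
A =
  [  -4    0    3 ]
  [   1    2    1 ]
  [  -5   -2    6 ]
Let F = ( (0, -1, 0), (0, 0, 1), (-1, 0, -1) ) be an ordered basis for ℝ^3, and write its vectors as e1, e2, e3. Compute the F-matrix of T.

With P the matrix whose columns are e1, ..., e3, [T]_F = P^(-1) A P.
Column by column: T(e1) = A e1 = (0, -2, 2); its F-coordinates (2, 2, 0) give column 1.
Continuing for each basis vector yields [T]_F = [[2, -1, 2], [2, 3, -2], [0, -3, -1]].

[[2, -1, 2], [2, 3, -2], [0, -3, -1]]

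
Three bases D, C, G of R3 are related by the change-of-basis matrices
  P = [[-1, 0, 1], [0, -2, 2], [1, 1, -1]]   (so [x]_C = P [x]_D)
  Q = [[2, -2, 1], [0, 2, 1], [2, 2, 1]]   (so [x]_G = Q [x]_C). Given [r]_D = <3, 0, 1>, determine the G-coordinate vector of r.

<-6, 6, 2>

Apply P to get C-coordinates <-2, 2, 2>, then Q to get G-coordinates.
The result is [r]_G = <-6, 6, 2>.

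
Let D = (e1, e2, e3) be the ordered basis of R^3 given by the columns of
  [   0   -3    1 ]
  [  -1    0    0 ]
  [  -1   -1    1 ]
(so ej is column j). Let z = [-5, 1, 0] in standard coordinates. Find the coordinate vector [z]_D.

We seek scalars with c_1 e1 + ... + c_3 e3 = z; equivalently solve M c = z where the columns of M are e1, ..., e3.
Row-reducing the augmented matrix [M | z] gives c = (-1, 2, 1).
Check: -e1 + 2e2 + e3 = [-5, 1, 0].

[-1, 2, 1]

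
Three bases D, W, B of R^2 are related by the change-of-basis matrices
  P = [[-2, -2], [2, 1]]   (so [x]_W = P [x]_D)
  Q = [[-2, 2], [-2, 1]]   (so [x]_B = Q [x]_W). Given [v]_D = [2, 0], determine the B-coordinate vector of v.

Composing the changes, [v]_B = Q P [v]_D.
Q P = [[8, 6], [6, 5]]; applying this to [2, 0] gives [16, 12].

[16, 12]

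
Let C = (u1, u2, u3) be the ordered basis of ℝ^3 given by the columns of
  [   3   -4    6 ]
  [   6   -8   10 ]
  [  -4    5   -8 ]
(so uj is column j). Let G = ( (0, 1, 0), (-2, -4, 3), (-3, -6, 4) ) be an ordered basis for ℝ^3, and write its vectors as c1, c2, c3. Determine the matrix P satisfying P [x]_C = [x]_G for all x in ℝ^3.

[[0, 0, -2], [0, -1, 0], [-1, 2, -2]]

Let M have columns uj and N have columns cj. Then for every x, N [x]_G = x = M [x]_C, so P = N^(-1) M.
Since det N = -1, N^(-1) has integer entries; multiplying gives P = [[0, 0, -2], [0, -1, 0], [-1, 2, -2]].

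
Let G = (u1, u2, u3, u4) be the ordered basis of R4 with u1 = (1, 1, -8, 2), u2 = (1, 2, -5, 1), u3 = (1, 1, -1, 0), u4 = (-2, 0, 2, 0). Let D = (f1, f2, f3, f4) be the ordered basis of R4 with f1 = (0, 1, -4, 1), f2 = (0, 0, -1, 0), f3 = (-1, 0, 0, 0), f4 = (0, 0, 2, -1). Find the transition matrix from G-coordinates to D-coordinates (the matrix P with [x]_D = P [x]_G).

Column j of P is [uj]_D, since P maps G-coordinates to D-coordinates.
Expressing u1 in D: u1 = f1 + 2f2 - f3 - f4, so column 1 of P is (1, 2, -1, -1).
Doing the same for each uj gives P = [[1, 2, 1, 0], [2, -1, -1, -2], [-1, -1, -1, 2], [-1, 1, 1, 0]].

[[1, 2, 1, 0], [2, -1, -1, -2], [-1, -1, -1, 2], [-1, 1, 1, 0]]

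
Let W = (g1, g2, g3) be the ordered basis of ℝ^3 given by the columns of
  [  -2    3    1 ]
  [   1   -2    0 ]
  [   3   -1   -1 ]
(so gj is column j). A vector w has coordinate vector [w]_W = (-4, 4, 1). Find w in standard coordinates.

(21, -12, -17)

By definition w = -4g1 + 4g2 + g3.
Summing componentwise gives (21, -12, -17).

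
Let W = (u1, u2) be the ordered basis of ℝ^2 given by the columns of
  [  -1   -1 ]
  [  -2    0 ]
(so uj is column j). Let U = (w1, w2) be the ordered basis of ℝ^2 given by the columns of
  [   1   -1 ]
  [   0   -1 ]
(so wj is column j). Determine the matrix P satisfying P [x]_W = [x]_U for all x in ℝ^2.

Column j of P is [uj]_U, since P maps W-coordinates to U-coordinates.
Expressing u1 in U: u1 = w1 + 2w2, so column 1 of P is [1, 2].
Doing the same for each uj gives P = [[1, -1], [2, 0]].

[[1, -1], [2, 0]]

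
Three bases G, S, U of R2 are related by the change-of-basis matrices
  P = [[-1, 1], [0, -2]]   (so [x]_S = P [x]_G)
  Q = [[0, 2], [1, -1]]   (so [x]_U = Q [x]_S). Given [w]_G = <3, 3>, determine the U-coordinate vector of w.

<-12, 6>

Apply P to get S-coordinates <0, -6>, then Q to get U-coordinates.
The result is [w]_U = <-12, 6>.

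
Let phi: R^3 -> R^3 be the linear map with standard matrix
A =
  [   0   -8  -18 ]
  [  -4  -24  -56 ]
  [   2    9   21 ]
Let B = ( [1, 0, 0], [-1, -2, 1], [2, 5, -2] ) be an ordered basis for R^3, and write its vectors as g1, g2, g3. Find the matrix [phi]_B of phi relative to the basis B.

With P the matrix whose columns are g1, ..., g3, [phi]_B = P^(-1) A P.
Column by column: phi(g1) = A g1 = [0, -4, 2]; its B-coordinates [2, 2, 0] give column 1.
Continuing for each basis vector yields [phi]_B = [[2, -1, 3], [2, -3, 3], [0, -2, -2]].

[[2, -1, 3], [2, -3, 3], [0, -2, -2]]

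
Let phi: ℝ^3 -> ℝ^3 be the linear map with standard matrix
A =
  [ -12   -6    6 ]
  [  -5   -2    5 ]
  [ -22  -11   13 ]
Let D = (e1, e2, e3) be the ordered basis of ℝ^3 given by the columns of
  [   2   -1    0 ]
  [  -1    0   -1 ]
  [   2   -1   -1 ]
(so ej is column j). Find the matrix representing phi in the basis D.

[[-3, 3, 1], [0, 0, 2], [1, -3, 2]]

Let P have columns e1, ..., e3. Then [phi]_D = P^(-1) A P.
Here det P = 1, so P^(-1) is integer; computing A P first and then P^(-1)(A P) gives [[-3, 3, 1], [0, 0, 2], [1, -3, 2]].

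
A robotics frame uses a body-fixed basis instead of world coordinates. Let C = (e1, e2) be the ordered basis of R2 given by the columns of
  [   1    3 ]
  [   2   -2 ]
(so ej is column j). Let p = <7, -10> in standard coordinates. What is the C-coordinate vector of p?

<-2, 3>

We seek scalars with c_1 e1 + c_2 e2 = p; equivalently solve M c = p where the columns of M are e1, e2.
System: c_1 + 3c_2 = 7, 2c_1 - 2c_2 = -10; solving gives c_1 = -2, c_2 = 3.
Check: -2e1 + 3e2 = <7, -10>.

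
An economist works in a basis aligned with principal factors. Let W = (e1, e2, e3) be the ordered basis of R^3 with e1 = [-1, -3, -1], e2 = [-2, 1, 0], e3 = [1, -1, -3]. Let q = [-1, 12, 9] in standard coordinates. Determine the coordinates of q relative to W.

We seek scalars with c_1 e1 + ... + c_3 e3 = q; equivalently solve M c = q where the columns of M are e1, ..., e3.
Row-reducing the augmented matrix [M | q] gives c = (-3, 1, -2).
Check: -3e1 + e2 - 2e3 = [-1, 12, 9].

[-3, 1, -2]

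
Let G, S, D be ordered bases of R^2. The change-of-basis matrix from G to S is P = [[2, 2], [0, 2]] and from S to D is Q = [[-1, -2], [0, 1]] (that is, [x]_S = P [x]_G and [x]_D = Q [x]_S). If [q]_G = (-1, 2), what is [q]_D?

First [q]_S = P [q]_G = (2, 4).
Then [q]_D = Q [q]_S = (-10, 4).

(-10, 4)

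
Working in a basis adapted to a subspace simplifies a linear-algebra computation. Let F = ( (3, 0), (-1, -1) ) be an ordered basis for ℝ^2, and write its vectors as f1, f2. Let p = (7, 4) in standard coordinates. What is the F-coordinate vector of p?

Write p = c_1 f1 + c_2 f2 and solve for the c_i.
System: 3c_1 - c_2 = 7, 0c_1 - c_2 = 4; solving gives c_1 = 1, c_2 = -4.
Check: f1 - 4f2 = (7, 4).

(1, -4)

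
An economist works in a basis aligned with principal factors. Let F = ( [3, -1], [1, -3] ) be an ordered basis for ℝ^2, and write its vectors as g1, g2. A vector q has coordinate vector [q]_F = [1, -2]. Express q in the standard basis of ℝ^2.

The coordinates say q = g1 - 2g2; adding the scaled basis vectors gives [1, 5].

[1, 5]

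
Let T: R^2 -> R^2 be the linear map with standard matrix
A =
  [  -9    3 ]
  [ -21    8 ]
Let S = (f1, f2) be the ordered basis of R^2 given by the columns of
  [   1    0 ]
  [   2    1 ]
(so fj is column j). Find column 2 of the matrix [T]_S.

<3, 2>

Compute T(f2) = A f2 = <3, 8> in standard coordinates.
Then write this in S-coordinates: solve for y in y_1 f1 + y_2 f2 = <3, 8>.
This gives y = <3, 2>, which is column 2 of [T]_S.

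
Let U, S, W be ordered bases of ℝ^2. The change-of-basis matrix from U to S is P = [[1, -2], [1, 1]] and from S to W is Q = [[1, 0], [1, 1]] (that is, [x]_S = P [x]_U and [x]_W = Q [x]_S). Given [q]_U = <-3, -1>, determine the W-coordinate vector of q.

Apply P to get S-coordinates <-1, -4>, then Q to get W-coordinates.
The result is [q]_W = <-1, -5>.

<-1, -5>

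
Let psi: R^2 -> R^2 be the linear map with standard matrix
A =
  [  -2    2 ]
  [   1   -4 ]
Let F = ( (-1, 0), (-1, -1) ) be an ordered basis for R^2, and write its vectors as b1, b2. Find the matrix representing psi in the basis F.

With P the matrix whose columns are b1, b2, [psi]_F = P^(-1) A P.
Column by column: psi(b1) = A b1 = (2, -1); its F-coordinates (-3, 1) give column 1.
Continuing for each basis vector yields [psi]_F = [[-3, 3], [1, -3]].

[[-3, 3], [1, -3]]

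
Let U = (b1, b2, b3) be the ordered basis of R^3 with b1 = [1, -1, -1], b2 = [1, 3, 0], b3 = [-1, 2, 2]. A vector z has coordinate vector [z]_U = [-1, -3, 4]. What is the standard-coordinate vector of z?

The coordinates say z = -b1 - 3b2 + 4b3; adding the scaled basis vectors gives [-8, 0, 9].

[-8, 0, 9]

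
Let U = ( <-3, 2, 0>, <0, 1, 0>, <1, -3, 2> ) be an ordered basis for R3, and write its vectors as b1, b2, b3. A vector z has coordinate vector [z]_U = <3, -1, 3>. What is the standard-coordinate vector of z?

The coordinates say z = 3b1 - b2 + 3b3; adding the scaled basis vectors gives <-6, -4, 6>.

<-6, -4, 6>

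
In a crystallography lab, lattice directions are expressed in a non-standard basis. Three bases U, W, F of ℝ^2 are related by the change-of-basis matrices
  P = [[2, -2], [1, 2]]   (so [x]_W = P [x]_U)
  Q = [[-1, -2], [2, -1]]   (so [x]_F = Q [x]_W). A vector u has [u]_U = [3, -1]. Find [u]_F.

[-10, 15]

First [u]_W = P [u]_U = [8, 1].
Then [u]_F = Q [u]_W = [-10, 15].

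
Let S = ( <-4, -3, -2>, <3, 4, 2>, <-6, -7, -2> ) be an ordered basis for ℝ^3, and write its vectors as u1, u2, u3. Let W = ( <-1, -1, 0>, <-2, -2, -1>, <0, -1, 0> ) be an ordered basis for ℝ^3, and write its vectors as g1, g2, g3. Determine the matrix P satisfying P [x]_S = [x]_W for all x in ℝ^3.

Column j of P is [uj]_W, since P maps S-coordinates to W-coordinates.
Expressing u1 in W: u1 = 0·g1 + 2g2 - g3, so column 1 of P is <0, 2, -1>.
Doing the same for each uj gives P = [[0, 1, 2], [2, -2, 2], [-1, -1, 1]].

[[0, 1, 2], [2, -2, 2], [-1, -1, 1]]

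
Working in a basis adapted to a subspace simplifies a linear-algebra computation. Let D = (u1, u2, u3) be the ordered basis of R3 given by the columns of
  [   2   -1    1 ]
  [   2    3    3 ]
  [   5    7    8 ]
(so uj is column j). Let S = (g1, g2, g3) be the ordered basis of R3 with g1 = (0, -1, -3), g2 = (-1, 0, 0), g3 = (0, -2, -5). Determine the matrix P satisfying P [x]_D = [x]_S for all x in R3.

Column j of P is [uj]_S, since P maps D-coordinates to S-coordinates.
Expressing u1 in S: u1 = 0·g1 - 2g2 - g3, so column 1 of P is (0, -2, -1).
Doing the same for each uj gives P = [[0, 1, -1], [-2, 1, -1], [-1, -2, -1]].

[[0, 1, -1], [-2, 1, -1], [-1, -2, -1]]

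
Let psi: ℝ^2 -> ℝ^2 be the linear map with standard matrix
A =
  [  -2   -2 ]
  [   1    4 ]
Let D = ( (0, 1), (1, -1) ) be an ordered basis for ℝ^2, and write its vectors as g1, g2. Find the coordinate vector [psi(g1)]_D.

Compute psi(g1) = A g1 = (-2, 4) in standard coordinates.
Then write this in D-coordinates: solve for y in y_1 g1 + y_2 g2 = (-2, 4).
This gives y = (2, -2), which is column 1 of [psi]_D.

(2, -2)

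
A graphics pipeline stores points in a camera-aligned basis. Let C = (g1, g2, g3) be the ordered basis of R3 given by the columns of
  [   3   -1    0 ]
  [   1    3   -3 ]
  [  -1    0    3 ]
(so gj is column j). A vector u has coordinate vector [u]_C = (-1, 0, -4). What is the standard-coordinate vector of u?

By definition u = -g1 + 0·g2 - 4g3.
Summing componentwise gives (-3, 11, -11).

(-3, 11, -11)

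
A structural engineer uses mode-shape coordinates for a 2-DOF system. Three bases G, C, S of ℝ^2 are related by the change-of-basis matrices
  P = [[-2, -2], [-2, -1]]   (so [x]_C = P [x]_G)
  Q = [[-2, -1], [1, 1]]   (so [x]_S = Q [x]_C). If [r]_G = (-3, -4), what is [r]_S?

(-38, 24)

First [r]_C = P [r]_G = (14, 10).
Then [r]_S = Q [r]_C = (-38, 24).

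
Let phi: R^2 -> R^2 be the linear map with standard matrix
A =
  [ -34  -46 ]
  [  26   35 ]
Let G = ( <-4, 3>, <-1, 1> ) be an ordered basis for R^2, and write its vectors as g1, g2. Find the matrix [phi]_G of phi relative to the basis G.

With P the matrix whose columns are g1, g2, [phi]_G = P^(-1) A P.
Column by column: phi(g1) = A g1 = <-2, 1>; its G-coordinates <1, -2> give column 1.
Continuing for each basis vector yields [phi]_G = [[1, 3], [-2, 0]].

[[1, 3], [-2, 0]]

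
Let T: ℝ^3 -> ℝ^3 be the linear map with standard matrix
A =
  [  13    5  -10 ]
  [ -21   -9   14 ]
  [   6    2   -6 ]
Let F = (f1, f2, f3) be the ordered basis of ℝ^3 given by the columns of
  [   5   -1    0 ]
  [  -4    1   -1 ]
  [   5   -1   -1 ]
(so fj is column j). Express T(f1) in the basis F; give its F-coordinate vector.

Column 1 of [T]_F is the F-coordinate vector of T(f1).
In standard coordinates T(f1) = A f1 = (-5, 1, -8).
Converting to F: (-5, 1, -8) = -f1 + 0·f2 + 3f3, so the coordinate vector is (-1, 0, 3).

(-1, 0, 3)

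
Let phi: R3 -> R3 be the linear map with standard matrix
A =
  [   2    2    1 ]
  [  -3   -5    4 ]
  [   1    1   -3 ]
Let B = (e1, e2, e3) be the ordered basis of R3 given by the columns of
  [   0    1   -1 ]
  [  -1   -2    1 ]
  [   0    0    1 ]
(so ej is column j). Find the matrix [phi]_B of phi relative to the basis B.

Let P have columns e1, ..., e3. Then [phi]_B = P^(-1) A P.
Here det P = 1, so P^(-1) is integer; computing A P first and then P^(-1)(A P) gives [[0, -2, -1], [-3, -3, -2], [-1, -1, -3]].

[[0, -2, -1], [-3, -3, -2], [-1, -1, -3]]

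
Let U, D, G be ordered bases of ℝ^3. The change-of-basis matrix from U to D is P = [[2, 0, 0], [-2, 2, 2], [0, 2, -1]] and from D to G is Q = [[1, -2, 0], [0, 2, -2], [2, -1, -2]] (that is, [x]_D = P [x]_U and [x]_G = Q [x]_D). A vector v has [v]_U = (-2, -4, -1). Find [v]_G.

Composing the changes, [v]_G = Q P [v]_U.
Q P = [[6, -4, -4], [-4, 0, 6], [6, -6, 0]]; applying this to (-2, -4, -1) gives (8, 2, 12).

(8, 2, 12)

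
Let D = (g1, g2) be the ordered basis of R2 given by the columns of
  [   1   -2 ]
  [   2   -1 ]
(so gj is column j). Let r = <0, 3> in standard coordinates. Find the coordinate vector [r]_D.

We seek scalars with c_1 g1 + c_2 g2 = r; equivalently solve M c = r where the columns of M are g1, g2.
System: c_1 - 2c_2 = 0, 2c_1 - c_2 = 3; solving gives c_1 = 2, c_2 = 1.
Check: 2g1 + g2 = <0, 3>.

<2, 1>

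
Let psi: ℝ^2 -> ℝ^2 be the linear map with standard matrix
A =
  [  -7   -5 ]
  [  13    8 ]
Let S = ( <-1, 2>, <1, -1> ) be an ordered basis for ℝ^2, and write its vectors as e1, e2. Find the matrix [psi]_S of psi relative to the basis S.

Let P have columns e1, e2. Then [psi]_S = P^(-1) A P.
Here det P = -1, so P^(-1) is integer; computing A P first and then P^(-1)(A P) gives [[0, 3], [-3, 1]].

[[0, 3], [-3, 1]]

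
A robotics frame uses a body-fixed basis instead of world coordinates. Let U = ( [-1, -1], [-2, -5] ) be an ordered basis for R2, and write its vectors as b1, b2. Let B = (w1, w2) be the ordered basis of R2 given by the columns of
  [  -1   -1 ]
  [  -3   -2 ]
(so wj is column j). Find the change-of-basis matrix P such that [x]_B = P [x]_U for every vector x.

[[-1, 1], [2, 1]]

Let M have columns bj and N have columns wj. Then for every x, N [x]_B = x = M [x]_U, so P = N^(-1) M.
Since det N = -1, N^(-1) has integer entries; multiplying gives P = [[-1, 1], [2, 1]].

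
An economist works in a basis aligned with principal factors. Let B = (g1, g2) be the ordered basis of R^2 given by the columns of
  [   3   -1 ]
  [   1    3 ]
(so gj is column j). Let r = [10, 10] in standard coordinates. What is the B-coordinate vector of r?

[4, 2]

Write r = c_1 g1 + c_2 g2 and solve for the c_i.
System: 3c_1 - c_2 = 10, c_1 + 3c_2 = 10; solving gives c_1 = 4, c_2 = 2.
Check: 4g1 + 2g2 = [10, 10].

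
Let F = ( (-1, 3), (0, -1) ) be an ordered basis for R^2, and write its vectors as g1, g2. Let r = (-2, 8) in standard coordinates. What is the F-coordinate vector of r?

Write r = c_1 g1 + c_2 g2 and solve for the c_i.
System: -c_1 + 0c_2 = -2, 3c_1 - c_2 = 8; solving gives c_1 = 2, c_2 = -2.
Check: 2g1 - 2g2 = (-2, 8).

(2, -2)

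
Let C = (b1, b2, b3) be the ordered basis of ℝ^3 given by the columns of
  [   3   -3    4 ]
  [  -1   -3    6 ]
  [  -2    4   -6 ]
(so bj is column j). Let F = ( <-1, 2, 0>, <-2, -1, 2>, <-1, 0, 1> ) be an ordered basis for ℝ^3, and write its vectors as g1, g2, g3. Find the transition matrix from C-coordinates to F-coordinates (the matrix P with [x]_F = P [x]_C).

Take x = bj: its C-coordinates are the j-th standard unit vector, so P e_j — column j of P — equals [bj]_F.
b1 = -g1 - g2 + 0·g3, giving column 1 = <-1, -1, 0>; repeating for each j gives P = [[-1, -1, 2], [-1, 1, -2], [0, 2, -2]].

[[-1, -1, 2], [-1, 1, -2], [0, 2, -2]]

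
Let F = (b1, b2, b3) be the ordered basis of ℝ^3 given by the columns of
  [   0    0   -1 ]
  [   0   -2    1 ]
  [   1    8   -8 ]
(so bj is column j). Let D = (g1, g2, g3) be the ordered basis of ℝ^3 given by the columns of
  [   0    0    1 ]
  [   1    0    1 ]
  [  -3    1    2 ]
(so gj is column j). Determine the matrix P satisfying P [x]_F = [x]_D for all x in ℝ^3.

Column j of P is [bj]_D, since P maps F-coordinates to D-coordinates.
Expressing b1 in D: b1 = 0·g1 + g2 + 0·g3, so column 1 of P is [0, 1, 0].
Doing the same for each bj gives P = [[0, -2, 2], [1, 2, 0], [0, 0, -1]].

[[0, -2, 2], [1, 2, 0], [0, 0, -1]]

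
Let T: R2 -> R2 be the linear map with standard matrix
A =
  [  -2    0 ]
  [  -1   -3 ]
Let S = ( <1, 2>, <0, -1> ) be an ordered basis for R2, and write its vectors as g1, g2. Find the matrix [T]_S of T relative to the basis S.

[[-2, 0], [3, -3]]

Let P have columns g1, g2. Then [T]_S = P^(-1) A P.
Here det P = -1, so P^(-1) is integer; computing A P first and then P^(-1)(A P) gives [[-2, 0], [3, -3]].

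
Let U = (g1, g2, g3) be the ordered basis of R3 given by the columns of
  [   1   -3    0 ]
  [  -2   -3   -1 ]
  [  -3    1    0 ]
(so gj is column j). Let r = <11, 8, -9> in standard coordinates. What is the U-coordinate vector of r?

<2, -3, -3>

We seek scalars with c_1 g1 + ... + c_3 g3 = r; equivalently solve M c = r where the columns of M are g1, ..., g3.
Solving this 3x3 system gives c = (2, -3, -3).
Check: 2g1 - 3g2 - 3g3 = <11, 8, -9>.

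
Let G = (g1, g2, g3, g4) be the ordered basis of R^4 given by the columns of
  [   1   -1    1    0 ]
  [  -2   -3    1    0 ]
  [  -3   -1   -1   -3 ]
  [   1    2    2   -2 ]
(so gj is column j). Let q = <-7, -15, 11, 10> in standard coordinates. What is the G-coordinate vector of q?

We seek scalars with c_1 g1 + ... + c_4 g4 = q; equivalently solve M c = q where the columns of M are g1, ..., g4.
Row-reducing the augmented matrix [M | q] gives c = (0, 4, -3, -4).
Check: 0·g1 + 4g2 - 3g3 - 4g4 = <-7, -15, 11, 10>.

<0, 4, -3, -4>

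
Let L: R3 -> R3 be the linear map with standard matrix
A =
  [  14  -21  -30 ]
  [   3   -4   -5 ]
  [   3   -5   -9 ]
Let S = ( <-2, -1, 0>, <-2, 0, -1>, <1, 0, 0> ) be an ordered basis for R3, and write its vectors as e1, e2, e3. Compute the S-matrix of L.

[[2, 1, -3], [1, -3, -3], [-1, -2, 2]]

With P the matrix whose columns are e1, ..., e3, [L]_S = P^(-1) A P.
Column by column: L(e1) = A e1 = <-7, -2, -1>; its S-coordinates <2, 1, -1> give column 1.
Continuing for each basis vector yields [L]_S = [[2, 1, -3], [1, -3, -3], [-1, -2, 2]].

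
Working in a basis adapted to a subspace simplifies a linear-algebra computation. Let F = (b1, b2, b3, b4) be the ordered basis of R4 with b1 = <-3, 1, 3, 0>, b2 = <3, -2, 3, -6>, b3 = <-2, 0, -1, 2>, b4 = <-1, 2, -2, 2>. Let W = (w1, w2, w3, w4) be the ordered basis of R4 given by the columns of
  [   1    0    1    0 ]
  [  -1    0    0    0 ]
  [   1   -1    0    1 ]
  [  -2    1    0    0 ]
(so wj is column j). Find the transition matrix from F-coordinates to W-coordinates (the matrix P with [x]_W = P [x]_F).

[[-1, 2, 0, -2], [-2, -2, 2, -2], [-2, 1, -2, 1], [2, -1, 1, -2]]

Take x = bj: its F-coordinates are the j-th standard unit vector, so P e_j — column j of P — equals [bj]_W.
b1 = -w1 - 2w2 - 2w3 + 2w4, giving column 1 = <-1, -2, -2, 2>; repeating for each j gives P = [[-1, 2, 0, -2], [-2, -2, 2, -2], [-2, 1, -2, 1], [2, -1, 1, -2]].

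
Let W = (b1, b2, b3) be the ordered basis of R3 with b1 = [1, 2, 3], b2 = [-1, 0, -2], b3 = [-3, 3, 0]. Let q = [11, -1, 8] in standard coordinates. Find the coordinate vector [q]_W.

[4, 2, -3]

We seek scalars with c_1 b1 + ... + c_3 b3 = q; equivalently solve M c = q where the columns of M are b1, ..., b3.
Solving this 3x3 system gives c = (4, 2, -3).
Check: 4b1 + 2b2 - 3b3 = [11, -1, 8].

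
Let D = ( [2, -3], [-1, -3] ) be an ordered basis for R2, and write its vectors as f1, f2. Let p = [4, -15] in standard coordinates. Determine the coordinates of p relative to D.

We seek scalars with c_1 f1 + c_2 f2 = p; equivalently solve M c = p where the columns of M are f1, f2.
System: 2c_1 - c_2 = 4, -3c_1 - 3c_2 = -15; solving gives c_1 = 3, c_2 = 2.
Check: 3f1 + 2f2 = [4, -15].

[3, 2]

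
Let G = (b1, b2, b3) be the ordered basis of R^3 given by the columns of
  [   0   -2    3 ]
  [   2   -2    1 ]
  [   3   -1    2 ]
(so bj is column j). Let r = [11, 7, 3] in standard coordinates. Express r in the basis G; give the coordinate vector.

[r]_G is the unique c with M c = r, where M has columns b1, ..., b3.
Row-reducing the augmented matrix [M | r] gives c = (-1, -4, 1).
Check: -b1 - 4b2 + b3 = [11, 7, 3].

[-1, -4, 1]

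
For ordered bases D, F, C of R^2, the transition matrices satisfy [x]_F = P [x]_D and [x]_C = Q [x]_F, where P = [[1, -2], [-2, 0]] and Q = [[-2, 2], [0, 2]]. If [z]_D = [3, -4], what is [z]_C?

[-34, -12]

Composing the changes, [z]_C = Q P [z]_D.
Q P = [[-6, 4], [-4, 0]]; applying this to [3, -4] gives [-34, -12].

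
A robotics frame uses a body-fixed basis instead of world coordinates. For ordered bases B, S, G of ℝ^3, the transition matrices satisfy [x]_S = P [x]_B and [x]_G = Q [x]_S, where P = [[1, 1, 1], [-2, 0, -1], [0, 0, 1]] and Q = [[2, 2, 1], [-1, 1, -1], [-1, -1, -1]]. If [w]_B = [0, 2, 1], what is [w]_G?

[5, -5, -3]

First [w]_S = P [w]_B = [3, -1, 1].
Then [w]_G = Q [w]_S = [5, -5, -3].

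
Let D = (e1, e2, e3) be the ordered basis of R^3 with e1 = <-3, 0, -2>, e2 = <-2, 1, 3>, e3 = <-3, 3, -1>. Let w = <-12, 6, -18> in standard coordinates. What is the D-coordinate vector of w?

[w]_D is the unique c with M c = w, where M has columns e1, ..., e3.
Gaussian elimination on [M | w] yields c = (3, -3, 3).
Check: 3e1 - 3e2 + 3e3 = <-12, 6, -18>.

<3, -3, 3>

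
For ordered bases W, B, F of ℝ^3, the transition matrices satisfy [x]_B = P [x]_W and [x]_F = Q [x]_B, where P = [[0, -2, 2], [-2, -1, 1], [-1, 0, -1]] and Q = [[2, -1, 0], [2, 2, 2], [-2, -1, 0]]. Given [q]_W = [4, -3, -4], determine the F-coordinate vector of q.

[5, -22, 13]

First [q]_B = P [q]_W = [-2, -9, 0].
Then [q]_F = Q [q]_B = [5, -22, 13].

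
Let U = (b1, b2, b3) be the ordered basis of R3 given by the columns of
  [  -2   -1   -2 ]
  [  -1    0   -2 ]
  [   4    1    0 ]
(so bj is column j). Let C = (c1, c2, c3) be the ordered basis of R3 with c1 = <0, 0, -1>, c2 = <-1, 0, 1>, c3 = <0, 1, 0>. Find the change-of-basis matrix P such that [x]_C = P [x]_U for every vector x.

Let M have columns bj and N have columns cj. Then for every x, N [x]_C = x = M [x]_U, so P = N^(-1) M.
Since det N = 1, N^(-1) has integer entries; multiplying gives P = [[-2, 0, 2], [2, 1, 2], [-1, 0, -2]].

[[-2, 0, 2], [2, 1, 2], [-1, 0, -2]]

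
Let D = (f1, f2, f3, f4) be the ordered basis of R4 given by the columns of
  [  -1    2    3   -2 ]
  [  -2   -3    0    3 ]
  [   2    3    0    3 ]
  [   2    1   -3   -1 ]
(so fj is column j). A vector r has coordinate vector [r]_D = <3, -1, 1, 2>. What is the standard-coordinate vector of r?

r = M [r]_D, where M has columns f1, ..., f4.
Carrying out the matrix-vector product, r = <-6, 3, 9, 0>.

<-6, 3, 9, 0>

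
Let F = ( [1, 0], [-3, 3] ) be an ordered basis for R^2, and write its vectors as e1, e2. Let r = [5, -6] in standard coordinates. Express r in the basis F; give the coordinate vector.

We seek scalars with c_1 e1 + c_2 e2 = r; equivalently solve M c = r where the columns of M are e1, e2.
System: c_1 - 3c_2 = 5, 0c_1 + 3c_2 = -6; solving gives c_1 = -1, c_2 = -2.
Check: -e1 - 2e2 = [5, -6].

[-1, -2]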